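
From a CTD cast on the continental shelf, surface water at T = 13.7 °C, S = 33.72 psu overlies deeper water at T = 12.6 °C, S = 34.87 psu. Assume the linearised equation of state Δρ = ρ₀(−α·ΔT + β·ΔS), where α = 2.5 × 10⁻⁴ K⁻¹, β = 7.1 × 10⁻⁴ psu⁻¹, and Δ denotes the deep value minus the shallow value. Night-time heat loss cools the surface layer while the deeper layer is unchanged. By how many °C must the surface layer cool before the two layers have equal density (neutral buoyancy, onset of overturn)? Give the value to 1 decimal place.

4.4 °C

Neutral buoyancy requires Δρ = 0, i.e. −α(T_deep − T_surf′) + β(S_deep − S_surf) = 0.
T_surf′ = T_deep − (β/α)·ΔS = 12.6 − (7.1 × 10⁻⁴/2.5 × 10⁻⁴)·(+1.15) = 9.334 °C.
Cooling required: 13.7 − (9.334) = 4.366 °C.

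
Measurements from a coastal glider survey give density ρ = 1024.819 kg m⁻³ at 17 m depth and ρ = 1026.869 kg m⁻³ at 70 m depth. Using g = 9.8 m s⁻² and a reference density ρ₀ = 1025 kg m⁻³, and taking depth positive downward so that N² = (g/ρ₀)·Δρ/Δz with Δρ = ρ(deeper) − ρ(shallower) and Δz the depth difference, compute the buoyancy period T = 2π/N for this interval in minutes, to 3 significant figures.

5.45 min

Δρ = 1026.869 − 1024.819 = 2.050 kg m⁻³ over Δz = 70 − 17 = 53 m.
N² = (9.8/1025) × (2.050/53) = 3.6981 × 10⁻⁴ s⁻².
N = √(3.6981 × 10⁻⁴) = 0.019230 rad s⁻¹, so T = 2π/N = 326.74 s = 5.4457 min ≈ 5.45 min.
N² > 0, so the interval is statically stable.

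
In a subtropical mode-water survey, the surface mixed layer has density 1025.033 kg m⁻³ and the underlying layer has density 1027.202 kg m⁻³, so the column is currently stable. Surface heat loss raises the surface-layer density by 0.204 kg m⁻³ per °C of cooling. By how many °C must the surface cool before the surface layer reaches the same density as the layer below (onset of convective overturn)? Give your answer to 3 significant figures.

Density deficit of the surface layer: 1027.202 − 1025.033 = 2.169 kg m⁻³.
Required change = 2.169 / 0.204 = 10.6 °C.

10.6 °C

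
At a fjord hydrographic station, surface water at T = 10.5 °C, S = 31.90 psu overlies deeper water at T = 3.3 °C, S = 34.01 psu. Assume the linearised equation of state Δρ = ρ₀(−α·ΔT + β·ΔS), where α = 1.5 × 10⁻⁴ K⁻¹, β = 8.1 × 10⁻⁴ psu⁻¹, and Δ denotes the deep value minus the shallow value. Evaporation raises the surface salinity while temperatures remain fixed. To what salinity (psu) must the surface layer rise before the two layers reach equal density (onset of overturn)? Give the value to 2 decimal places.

Neutral buoyancy requires −α(T_deep − T_surf) + β(S_deep − S_surf′) = 0.
S_surf′ = S_deep − (α/β)·ΔT = 34.01 − (1.5 × 10⁻⁴/8.1 × 10⁻⁴)·(-7.2) = 35.3433 psu.
Increase required: 35.3433 − 31.90 = 3.4433 psu.

35.34 psu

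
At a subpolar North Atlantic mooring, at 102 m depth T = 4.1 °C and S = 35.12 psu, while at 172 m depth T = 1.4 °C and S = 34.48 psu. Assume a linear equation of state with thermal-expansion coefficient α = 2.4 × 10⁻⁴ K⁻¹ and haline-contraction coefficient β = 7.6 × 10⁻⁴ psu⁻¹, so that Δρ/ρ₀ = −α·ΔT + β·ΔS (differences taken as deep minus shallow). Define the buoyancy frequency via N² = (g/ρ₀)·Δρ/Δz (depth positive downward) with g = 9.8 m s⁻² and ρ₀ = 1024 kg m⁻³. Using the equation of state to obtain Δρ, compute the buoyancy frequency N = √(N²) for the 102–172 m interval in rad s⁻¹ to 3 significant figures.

ΔT = -2.7 K, ΔS = -0.64 psu (deep − shallow).
Δρ/ρ₀ = −αΔT + βΔS = 6.48 × 10⁻⁴ − 4.864 × 10⁻⁴ = 1.616 × 10⁻⁴, so Δρ ≈ 0.1655 kg m⁻³.
N² = (g/ρ₀)·Δρ/Δz = g·(Δρ/ρ₀)/Δz = 9.8 × 1.616 × 10⁻⁴ / 70 = 2.2624 × 10⁻⁵ s⁻².
N = √(2.2624 × 10⁻⁵) = 4.7565 × 10⁻³ rad s⁻¹ ≈ 4.76 × 10⁻³ rad s⁻¹.

4.76 × 10⁻³ rad s⁻¹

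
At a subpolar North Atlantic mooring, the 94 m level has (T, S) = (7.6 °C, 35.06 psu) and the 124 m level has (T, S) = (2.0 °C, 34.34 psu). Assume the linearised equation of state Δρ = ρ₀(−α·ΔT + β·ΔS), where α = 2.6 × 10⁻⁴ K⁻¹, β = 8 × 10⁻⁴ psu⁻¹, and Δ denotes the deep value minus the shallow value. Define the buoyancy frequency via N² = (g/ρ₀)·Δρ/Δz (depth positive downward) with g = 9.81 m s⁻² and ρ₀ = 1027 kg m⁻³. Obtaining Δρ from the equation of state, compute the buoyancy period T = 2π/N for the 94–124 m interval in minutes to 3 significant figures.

ΔT = -5.6 K, ΔS = -0.72 psu (deep − shallow).
Δρ/ρ₀ = −αΔT + βΔS = 1.456 × 10⁻³ − 5.76 × 10⁻⁴ = 8.80 × 10⁻⁴, so Δρ ≈ 0.9038 kg m⁻³.
N² = (g/ρ₀)·Δρ/Δz = g·(Δρ/ρ₀)/Δz = 9.81 × 8.80 × 10⁻⁴ / 30 = 2.8776 × 10⁻⁴ s⁻².
N = √(2.8776 × 10⁻⁴) = 0.016963 rad s⁻¹ → T = 2π/N = 370.41 s = 6.1735 min ≈ 6.17 min.

6.17 min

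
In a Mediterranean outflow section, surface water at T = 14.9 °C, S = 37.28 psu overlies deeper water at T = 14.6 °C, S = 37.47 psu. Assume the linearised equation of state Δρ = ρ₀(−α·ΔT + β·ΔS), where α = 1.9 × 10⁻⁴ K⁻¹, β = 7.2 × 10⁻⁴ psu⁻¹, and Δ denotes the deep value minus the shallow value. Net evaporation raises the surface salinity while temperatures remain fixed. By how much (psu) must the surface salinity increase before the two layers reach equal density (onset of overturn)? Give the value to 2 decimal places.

Neutral buoyancy requires −α(T_deep − T_surf) + β(S_deep − S_surf′) = 0.
S_surf′ = S_deep − (α/β)·ΔT = 37.47 − (1.9 × 10⁻⁴/7.2 × 10⁻⁴)·(-0.3) = 37.5492 psu.
Increase required: 37.5492 − 37.28 = 0.2692 psu.

0.27 psu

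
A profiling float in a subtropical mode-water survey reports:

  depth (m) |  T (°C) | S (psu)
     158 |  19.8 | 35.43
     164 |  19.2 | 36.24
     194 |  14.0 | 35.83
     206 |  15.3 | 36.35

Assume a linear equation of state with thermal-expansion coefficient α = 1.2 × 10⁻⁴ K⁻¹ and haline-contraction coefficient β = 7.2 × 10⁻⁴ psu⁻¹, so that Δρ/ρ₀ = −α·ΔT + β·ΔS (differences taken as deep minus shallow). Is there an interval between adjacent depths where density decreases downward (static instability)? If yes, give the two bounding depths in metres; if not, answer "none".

Evaluate Δρ/ρ₀ = −αΔT + βΔS across each adjacent pair:
  158–164 m: −αΔT+βΔS = −(1.2 × 10⁻⁴)(-0.6)+(7.2 × 10⁻⁴)(+0.81) = 6.6 × 10⁻⁴ → stable
  164–194 m: −αΔT+βΔS = −(1.2 × 10⁻⁴)(-5.2)+(7.2 × 10⁻⁴)(-0.41) = 3.3 × 10⁻⁴ → stable
  194–206 m: −αΔT+βΔS = −(1.2 × 10⁻⁴)(+1.3)+(7.2 × 10⁻⁴)(+0.52) = 2.2 × 10⁻⁴ → stable
Every interval has Δρ > 0: the column is stably stratified throughout.

none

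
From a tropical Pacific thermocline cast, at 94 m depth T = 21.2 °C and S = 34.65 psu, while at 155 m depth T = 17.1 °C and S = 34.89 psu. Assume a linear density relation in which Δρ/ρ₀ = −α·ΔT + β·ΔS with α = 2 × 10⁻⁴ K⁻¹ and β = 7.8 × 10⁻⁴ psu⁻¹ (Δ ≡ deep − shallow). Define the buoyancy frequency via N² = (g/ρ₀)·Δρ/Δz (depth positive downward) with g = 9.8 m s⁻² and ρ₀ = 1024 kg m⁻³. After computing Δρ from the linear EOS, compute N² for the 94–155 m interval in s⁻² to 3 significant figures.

ΔT = -4.1 K, ΔS = +0.24 psu (deep − shallow).
Δρ/ρ₀ = −αΔT + βΔS = 8.20 × 10⁻⁴ + 1.872 × 10⁻⁴ = 1.0072 × 10⁻³, so Δρ ≈ 1.031 kg m⁻³.
N² = (g/ρ₀)·Δρ/Δz = g·(Δρ/ρ₀)/Δz = 9.8 × 1.0072 × 10⁻³ / 61 = 1.6181 × 10⁻⁴ s⁻² ≈ 1.62 × 10⁻⁴ s⁻².

1.62 × 10⁻⁴ s⁻²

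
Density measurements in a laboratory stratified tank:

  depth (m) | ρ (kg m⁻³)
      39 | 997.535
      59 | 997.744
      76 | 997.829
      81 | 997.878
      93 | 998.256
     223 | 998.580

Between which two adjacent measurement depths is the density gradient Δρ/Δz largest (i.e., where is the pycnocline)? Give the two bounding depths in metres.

81–93 m

Compute the density gradient over each adjacent pair:
  39–59 m: Δρ/Δz = 0.209/20 = 0.010 kg m⁻⁴
  59–76 m: Δρ/Δz = 0.085/17 = 5.0 × 10⁻³ kg m⁻⁴
  76–81 m: Δρ/Δz = 0.049/5 = 9.8 × 10⁻³ kg m⁻⁴
  81–93 m: Δρ/Δz = 0.378/12 = 0.032 kg m⁻⁴
  93–223 m: Δρ/Δz = 0.324/130 = 2.5 × 10⁻³ kg m⁻⁴
The largest gradient is in the 81–93 m interval — the pycnocline.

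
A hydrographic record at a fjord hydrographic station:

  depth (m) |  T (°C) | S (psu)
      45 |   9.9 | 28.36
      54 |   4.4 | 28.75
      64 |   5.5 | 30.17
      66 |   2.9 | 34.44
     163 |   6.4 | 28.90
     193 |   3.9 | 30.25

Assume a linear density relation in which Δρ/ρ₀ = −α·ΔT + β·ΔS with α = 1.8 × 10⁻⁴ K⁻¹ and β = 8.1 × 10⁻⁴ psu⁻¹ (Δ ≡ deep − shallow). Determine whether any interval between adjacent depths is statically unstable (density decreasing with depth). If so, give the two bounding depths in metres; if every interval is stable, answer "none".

66–163 m

Evaluate Δρ/ρ₀ = −αΔT + βΔS across each adjacent pair:
  45–54 m: −αΔT+βΔS = −(1.8 × 10⁻⁴)(-5.5)+(8.1 × 10⁻⁴)(+0.39) = 1.3 × 10⁻³ → stable
  54–64 m: −αΔT+βΔS = −(1.8 × 10⁻⁴)(+1.1)+(8.1 × 10⁻⁴)(+1.42) = 9.5 × 10⁻⁴ → stable
  64–66 m: −αΔT+βΔS = −(1.8 × 10⁻⁴)(-2.6)+(8.1 × 10⁻⁴)(+4.27) = 3.9 × 10⁻³ → stable
  66–163 m: −αΔT+βΔS = −(1.8 × 10⁻⁴)(+3.5)+(8.1 × 10⁻⁴)(-5.54) = -5.1 × 10⁻³ → UNSTABLE
  163–193 m: −αΔT+βΔS = −(1.8 × 10⁻⁴)(-2.5)+(8.1 × 10⁻⁴)(+1.35) = 1.5 × 10⁻³ → stable
The 66–163 m interval has Δρ < 0: lighter water underlies denser water.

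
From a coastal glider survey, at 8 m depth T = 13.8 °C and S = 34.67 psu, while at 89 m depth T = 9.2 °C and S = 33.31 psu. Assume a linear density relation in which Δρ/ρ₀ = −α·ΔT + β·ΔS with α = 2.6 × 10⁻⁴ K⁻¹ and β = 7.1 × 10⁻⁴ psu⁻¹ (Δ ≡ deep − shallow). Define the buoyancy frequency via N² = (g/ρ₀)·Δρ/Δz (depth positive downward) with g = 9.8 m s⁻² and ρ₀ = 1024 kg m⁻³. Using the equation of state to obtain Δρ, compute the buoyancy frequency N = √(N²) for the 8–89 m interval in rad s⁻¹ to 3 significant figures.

5.28 × 10⁻³ rad s⁻¹

ΔT = -4.6 K, ΔS = -1.36 psu (deep − shallow).
Δρ/ρ₀ = −αΔT + βΔS = 1.196 × 10⁻³ − 9.656 × 10⁻⁴ = 2.304 × 10⁻⁴, so Δρ ≈ 0.2359 kg m⁻³.
N² = (g/ρ₀)·Δρ/Δz = g·(Δρ/ρ₀)/Δz = 9.8 × 2.304 × 10⁻⁴ / 81 = 2.7876 × 10⁻⁵ s⁻².
N = √(2.7876 × 10⁻⁵) = 5.2798 × 10⁻³ rad s⁻¹ ≈ 5.28 × 10⁻³ rad s⁻¹.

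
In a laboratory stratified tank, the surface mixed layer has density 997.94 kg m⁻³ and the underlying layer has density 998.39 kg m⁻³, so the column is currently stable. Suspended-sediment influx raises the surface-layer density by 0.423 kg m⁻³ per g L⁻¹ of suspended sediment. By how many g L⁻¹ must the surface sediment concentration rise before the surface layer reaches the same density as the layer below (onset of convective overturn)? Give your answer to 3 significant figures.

1.06 g L⁻¹

Density deficit of the surface layer: 998.39 − 997.94 = 0.45 kg m⁻³.
Required change = 0.45 / 0.423 = 1.06 g L⁻¹.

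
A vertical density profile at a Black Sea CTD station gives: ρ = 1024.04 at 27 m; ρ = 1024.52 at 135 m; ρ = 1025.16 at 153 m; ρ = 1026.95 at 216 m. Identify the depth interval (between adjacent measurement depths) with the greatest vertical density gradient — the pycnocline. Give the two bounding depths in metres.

Compute the density gradient over each adjacent pair:
  27–135 m: Δρ/Δz = 0.48/108 = 4.4 × 10⁻³ kg m⁻⁴
  135–153 m: Δρ/Δz = 0.64/18 = 0.036 kg m⁻⁴
  153–216 m: Δρ/Δz = 1.79/63 = 0.028 kg m⁻⁴
The largest gradient is in the 135–153 m interval — the pycnocline.

135–153 m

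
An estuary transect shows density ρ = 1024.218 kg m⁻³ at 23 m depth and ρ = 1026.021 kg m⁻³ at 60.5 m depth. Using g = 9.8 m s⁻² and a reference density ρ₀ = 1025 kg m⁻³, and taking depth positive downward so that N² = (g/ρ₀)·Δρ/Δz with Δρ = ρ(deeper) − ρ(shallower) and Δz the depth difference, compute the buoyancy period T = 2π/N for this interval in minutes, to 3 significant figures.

4.88 min

Δρ = 1026.021 − 1024.218 = 1.803 kg m⁻³ over Δz = 60.5 − 23 = 37.5 m.
N² = (9.8/1025) × (1.803/37.5) = 4.5969 × 10⁻⁴ s⁻².
N = √(4.5969 × 10⁻⁴) = 0.021440 rad s⁻¹, so T = 2π/N = 293.06 s = 4.8843 min ≈ 4.88 min.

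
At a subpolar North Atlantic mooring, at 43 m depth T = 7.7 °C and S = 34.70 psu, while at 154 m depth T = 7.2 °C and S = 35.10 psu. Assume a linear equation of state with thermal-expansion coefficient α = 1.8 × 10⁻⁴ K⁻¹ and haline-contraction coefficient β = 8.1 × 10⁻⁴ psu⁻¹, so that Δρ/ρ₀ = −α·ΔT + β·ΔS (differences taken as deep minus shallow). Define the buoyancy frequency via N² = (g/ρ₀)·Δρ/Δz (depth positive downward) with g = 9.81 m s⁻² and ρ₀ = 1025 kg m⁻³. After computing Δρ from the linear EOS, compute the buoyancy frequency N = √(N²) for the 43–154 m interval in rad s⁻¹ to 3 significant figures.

ΔT = -0.5 K, ΔS = +0.40 psu (deep − shallow).
Δρ/ρ₀ = −αΔT + βΔS = 9.00 × 10⁻⁵ + 3.24 × 10⁻⁴ = 4.14 × 10⁻⁴, so Δρ ≈ 0.4244 kg m⁻³.
N² = (g/ρ₀)·Δρ/Δz = g·(Δρ/ρ₀)/Δz = 9.81 × 4.14 × 10⁻⁴ / 111 = 3.6589 × 10⁻⁵ s⁻².
N = √(3.6589 × 10⁻⁵) = 6.0489 × 10⁻³ rad s⁻¹ ≈ 6.05 × 10⁻³ rad s⁻¹.

6.05 × 10⁻³ rad s⁻¹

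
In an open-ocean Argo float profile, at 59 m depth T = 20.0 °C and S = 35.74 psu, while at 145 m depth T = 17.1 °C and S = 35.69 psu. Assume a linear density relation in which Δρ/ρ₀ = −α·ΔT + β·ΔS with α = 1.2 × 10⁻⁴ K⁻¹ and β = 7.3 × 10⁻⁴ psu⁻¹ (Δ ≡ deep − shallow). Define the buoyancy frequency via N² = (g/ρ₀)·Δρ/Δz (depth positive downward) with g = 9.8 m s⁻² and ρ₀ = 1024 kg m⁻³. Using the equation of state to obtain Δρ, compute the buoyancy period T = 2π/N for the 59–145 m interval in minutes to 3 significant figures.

ΔT = -2.9 K, ΔS = -0.05 psu (deep − shallow).
Δρ/ρ₀ = −αΔT + βΔS = 3.48 × 10⁻⁴ − 3.65 × 10⁻⁵ = 3.115 × 10⁻⁴, so Δρ ≈ 0.3190 kg m⁻³.
N² = (g/ρ₀)·Δρ/Δz = g·(Δρ/ρ₀)/Δz = 9.8 × 3.115 × 10⁻⁴ / 86 = 3.5497 × 10⁻⁵ s⁻².
N = √(3.5497 × 10⁻⁵) = 5.9579 × 10⁻³ rad s⁻¹ → T = 2π/N = 1.0546 × 10³ s = 17.577 min ≈ 17.6 min.

17.6 min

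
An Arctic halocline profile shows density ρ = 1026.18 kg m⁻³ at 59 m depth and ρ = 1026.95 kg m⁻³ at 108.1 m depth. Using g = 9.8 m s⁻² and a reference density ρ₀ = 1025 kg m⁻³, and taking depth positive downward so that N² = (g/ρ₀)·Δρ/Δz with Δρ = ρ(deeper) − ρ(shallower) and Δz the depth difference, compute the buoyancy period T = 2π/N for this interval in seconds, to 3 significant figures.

513 s

Δρ = 1026.95 − 1026.18 = 0.77 kg m⁻³ over Δz = 108.1 − 59 = 49.1 m.
N² = (9.8/1025) × (0.77/49.1) = 1.4994 × 10⁻⁴ s⁻².
N = √(1.4994 × 10⁻⁴) = 0.012245 rad s⁻¹, so T = 2π/N = 513.12 s ≈ 513 s.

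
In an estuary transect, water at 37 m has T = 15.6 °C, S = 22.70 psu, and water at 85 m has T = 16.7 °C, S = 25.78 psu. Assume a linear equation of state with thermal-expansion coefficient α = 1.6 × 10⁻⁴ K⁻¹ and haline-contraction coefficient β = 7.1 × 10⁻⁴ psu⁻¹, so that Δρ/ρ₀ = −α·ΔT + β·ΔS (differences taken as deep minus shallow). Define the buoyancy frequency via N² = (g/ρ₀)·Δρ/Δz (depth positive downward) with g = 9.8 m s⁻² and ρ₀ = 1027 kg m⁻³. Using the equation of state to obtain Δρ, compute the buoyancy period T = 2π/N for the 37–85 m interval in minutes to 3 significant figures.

5.17 min

ΔT = +1.1 K, ΔS = +3.08 psu (deep − shallow).
Δρ/ρ₀ = −αΔT + βΔS = -1.76 × 10⁻⁴ + 2.1868 × 10⁻³ = 2.0108 × 10⁻³, so Δρ ≈ 2.065 kg m⁻³.
N² = (g/ρ₀)·Δρ/Δz = g·(Δρ/ρ₀)/Δz = 9.8 × 2.0108 × 10⁻³ / 48 = 4.1054 × 10⁻⁴ s⁻².
N = √(4.1054 × 10⁻⁴) = 0.020262 rad s⁻¹ → T = 2π/N = 310.10 s = 5.1683 min ≈ 5.17 min.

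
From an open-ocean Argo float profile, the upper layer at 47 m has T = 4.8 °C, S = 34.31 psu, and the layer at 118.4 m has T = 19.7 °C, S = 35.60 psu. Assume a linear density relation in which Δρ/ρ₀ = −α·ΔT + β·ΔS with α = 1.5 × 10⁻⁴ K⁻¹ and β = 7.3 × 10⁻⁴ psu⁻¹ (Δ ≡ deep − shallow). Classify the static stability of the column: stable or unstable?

unstable

ΔT = 19.7 − 4.8 = +14.9 K and ΔS = 35.60 − 34.31 = +1.29 psu (deep − shallow).
−αΔT = -2.235 × 10⁻³; βΔS = 9.417 × 10⁻⁴; sum Δρ/ρ₀ = -1.2933 × 10⁻³.
Δρ/ρ₀ < 0, so Δρ < 0: deeper water is lighter → statically unstable; the column would overturn.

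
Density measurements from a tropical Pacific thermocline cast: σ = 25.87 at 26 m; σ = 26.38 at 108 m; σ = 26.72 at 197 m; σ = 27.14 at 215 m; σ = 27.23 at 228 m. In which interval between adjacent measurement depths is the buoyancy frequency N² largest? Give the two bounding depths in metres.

197–215 m

Compute the density gradient over each adjacent pair:
  26–108 m: Δρ/Δz = 0.51/82 = 6.2 × 10⁻³ kg m⁻⁴
  108–197 m: Δρ/Δz = 0.34/89 = 3.8 × 10⁻³ kg m⁻⁴
  197–215 m: Δρ/Δz = 0.42/18 = 0.023 kg m⁻⁴
  215–228 m: Δρ/Δz = 0.09/13 = 6.9 × 10⁻³ kg m⁻⁴
The largest gradient is in the 197–215 m interval — the pycnocline.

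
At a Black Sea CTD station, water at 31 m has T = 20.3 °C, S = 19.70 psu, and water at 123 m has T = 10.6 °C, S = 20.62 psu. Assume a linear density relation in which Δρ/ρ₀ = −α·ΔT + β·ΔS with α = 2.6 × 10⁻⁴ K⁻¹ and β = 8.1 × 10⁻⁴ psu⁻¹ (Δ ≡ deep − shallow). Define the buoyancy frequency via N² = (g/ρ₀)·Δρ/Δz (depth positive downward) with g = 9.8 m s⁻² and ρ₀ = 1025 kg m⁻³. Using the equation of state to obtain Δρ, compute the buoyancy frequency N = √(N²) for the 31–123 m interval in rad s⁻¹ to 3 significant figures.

0.0187 rad s⁻¹

ΔT = -9.7 K, ΔS = +0.92 psu (deep − shallow).
Δρ/ρ₀ = −αΔT + βΔS = 2.522 × 10⁻³ + 7.452 × 10⁻⁴ = 3.2672 × 10⁻³, so Δρ ≈ 3.349 kg m⁻³.
N² = (g/ρ₀)·Δρ/Δz = g·(Δρ/ρ₀)/Δz = 9.8 × 3.2672 × 10⁻³ / 92 = 3.4803 × 10⁻⁴ s⁻².
N = √(3.4803 × 10⁻⁴) = 0.018656 rad s⁻¹ ≈ 0.0187 rad s⁻¹.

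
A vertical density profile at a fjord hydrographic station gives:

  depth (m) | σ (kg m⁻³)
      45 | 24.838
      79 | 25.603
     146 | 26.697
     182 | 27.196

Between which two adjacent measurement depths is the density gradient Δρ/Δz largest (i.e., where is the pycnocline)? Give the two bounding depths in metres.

45–79 m

Compute the density gradient over each adjacent pair:
  45–79 m: Δρ/Δz = 0.765/34 = 0.022 kg m⁻⁴
  79–146 m: Δρ/Δz = 1.094/67 = 0.016 kg m⁻⁴
  146–182 m: Δρ/Δz = 0.499/36 = 0.014 kg m⁻⁴
The largest gradient is in the 45–79 m interval — the pycnocline.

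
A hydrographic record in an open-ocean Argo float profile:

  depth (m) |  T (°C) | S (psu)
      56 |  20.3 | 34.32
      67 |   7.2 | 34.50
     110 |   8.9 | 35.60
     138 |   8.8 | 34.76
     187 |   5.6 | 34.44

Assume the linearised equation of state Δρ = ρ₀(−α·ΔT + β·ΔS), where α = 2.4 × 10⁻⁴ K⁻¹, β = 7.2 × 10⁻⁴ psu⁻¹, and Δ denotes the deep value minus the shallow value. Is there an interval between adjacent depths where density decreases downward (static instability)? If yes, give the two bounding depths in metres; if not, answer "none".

110–138 m

Evaluate Δρ/ρ₀ = −αΔT + βΔS across each adjacent pair:
  56–67 m: −αΔT+βΔS = −(2.4 × 10⁻⁴)(-13.1)+(7.2 × 10⁻⁴)(+0.18) = 3.3 × 10⁻³ → stable
  67–110 m: −αΔT+βΔS = −(2.4 × 10⁻⁴)(+1.7)+(7.2 × 10⁻⁴)(+1.10) = 3.8 × 10⁻⁴ → stable
  110–138 m: −αΔT+βΔS = −(2.4 × 10⁻⁴)(-0.1)+(7.2 × 10⁻⁴)(-0.84) = -5.8 × 10⁻⁴ → UNSTABLE
  138–187 m: −αΔT+βΔS = −(2.4 × 10⁻⁴)(-3.2)+(7.2 × 10⁻⁴)(-0.32) = 5.4 × 10⁻⁴ → stable
The 110–138 m interval has Δρ < 0: lighter water underlies denser water.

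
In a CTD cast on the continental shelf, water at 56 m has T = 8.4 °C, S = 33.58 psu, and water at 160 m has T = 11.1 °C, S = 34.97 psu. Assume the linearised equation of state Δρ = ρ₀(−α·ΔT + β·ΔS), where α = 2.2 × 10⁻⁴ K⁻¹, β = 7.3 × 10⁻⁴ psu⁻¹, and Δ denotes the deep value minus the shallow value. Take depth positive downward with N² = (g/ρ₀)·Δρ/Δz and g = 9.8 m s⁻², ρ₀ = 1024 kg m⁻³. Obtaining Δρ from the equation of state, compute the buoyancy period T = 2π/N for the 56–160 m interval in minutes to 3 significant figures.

ΔT = +2.7 K, ΔS = +1.39 psu (deep − shallow).
Δρ/ρ₀ = −αΔT + βΔS = -5.94 × 10⁻⁴ + 1.0147 × 10⁻³ = 4.207 × 10⁻⁴, so Δρ ≈ 0.4308 kg m⁻³.
N² = (g/ρ₀)·Δρ/Δz = g·(Δρ/ρ₀)/Δz = 9.8 × 4.207 × 10⁻⁴ / 104 = 3.9643 × 10⁻⁵ s⁻².
N = √(3.9643 × 10⁻⁵) = 6.2963 × 10⁻³ rad s⁻¹ → T = 2π/N = 997.92 s = 16.632 min ≈ 16.6 min.

16.6 min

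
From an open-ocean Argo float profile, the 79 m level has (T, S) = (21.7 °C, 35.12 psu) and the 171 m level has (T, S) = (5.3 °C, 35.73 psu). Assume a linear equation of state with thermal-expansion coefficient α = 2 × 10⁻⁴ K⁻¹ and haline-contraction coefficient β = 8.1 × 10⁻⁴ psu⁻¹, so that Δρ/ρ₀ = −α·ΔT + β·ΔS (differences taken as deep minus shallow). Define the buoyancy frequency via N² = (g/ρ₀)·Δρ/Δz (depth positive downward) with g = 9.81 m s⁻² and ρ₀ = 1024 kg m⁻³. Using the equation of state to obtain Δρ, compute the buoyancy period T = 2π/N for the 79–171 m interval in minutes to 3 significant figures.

ΔT = -16.4 K, ΔS = +0.61 psu (deep − shallow).
Δρ/ρ₀ = −αΔT + βΔS = 3.28 × 10⁻³ + 4.941 × 10⁻⁴ = 3.7741 × 10⁻³, so Δρ ≈ 3.865 kg m⁻³.
N² = (g/ρ₀)·Δρ/Δz = g·(Δρ/ρ₀)/Δz = 9.81 × 3.7741 × 10⁻³ / 92 = 4.0243 × 10⁻⁴ s⁻².
N = √(4.0243 × 10⁻⁴) = 0.020061 rad s⁻¹ → T = 2π/N = 313.20 s = 5.2200 min ≈ 5.22 min.

5.22 min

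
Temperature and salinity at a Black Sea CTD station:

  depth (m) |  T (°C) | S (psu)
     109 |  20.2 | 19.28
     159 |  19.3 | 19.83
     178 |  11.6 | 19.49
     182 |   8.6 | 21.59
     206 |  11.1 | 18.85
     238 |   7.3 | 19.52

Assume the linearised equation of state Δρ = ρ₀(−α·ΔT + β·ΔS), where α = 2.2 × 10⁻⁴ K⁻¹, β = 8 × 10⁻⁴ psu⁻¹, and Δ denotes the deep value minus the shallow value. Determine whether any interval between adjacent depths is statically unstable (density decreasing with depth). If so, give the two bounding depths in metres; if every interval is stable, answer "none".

182–206 m

Evaluate Δρ/ρ₀ = −αΔT + βΔS across each adjacent pair:
  109–159 m: −αΔT+βΔS = −(2.2 × 10⁻⁴)(-0.9)+(8 × 10⁻⁴)(+0.55) = 6.4 × 10⁻⁴ → stable
  159–178 m: −αΔT+βΔS = −(2.2 × 10⁻⁴)(-7.7)+(8 × 10⁻⁴)(-0.34) = 1.4 × 10⁻³ → stable
  178–182 m: −αΔT+βΔS = −(2.2 × 10⁻⁴)(-3.0)+(8 × 10⁻⁴)(+2.10) = 2.3 × 10⁻³ → stable
  182–206 m: −αΔT+βΔS = −(2.2 × 10⁻⁴)(+2.5)+(8 × 10⁻⁴)(-2.74) = -2.7 × 10⁻³ → UNSTABLE
  206–238 m: −αΔT+βΔS = −(2.2 × 10⁻⁴)(-3.8)+(8 × 10⁻⁴)(+0.67) = 1.4 × 10⁻³ → stable
The 182–206 m interval has Δρ < 0: lighter water underlies denser water.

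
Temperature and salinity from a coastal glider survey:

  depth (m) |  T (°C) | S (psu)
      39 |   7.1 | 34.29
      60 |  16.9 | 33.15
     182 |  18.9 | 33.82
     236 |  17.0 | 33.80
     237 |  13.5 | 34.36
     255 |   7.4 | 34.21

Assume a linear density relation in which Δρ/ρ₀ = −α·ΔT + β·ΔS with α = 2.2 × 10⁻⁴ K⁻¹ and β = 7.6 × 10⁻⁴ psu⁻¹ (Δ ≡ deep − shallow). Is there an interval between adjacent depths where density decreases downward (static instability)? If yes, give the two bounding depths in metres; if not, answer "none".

39–60 m

Evaluate Δρ/ρ₀ = −αΔT + βΔS across each adjacent pair:
  39–60 m: −αΔT+βΔS = −(2.2 × 10⁻⁴)(+9.8)+(7.6 × 10⁻⁴)(-1.14) = -3.0 × 10⁻³ → UNSTABLE
  60–182 m: −αΔT+βΔS = −(2.2 × 10⁻⁴)(+2.0)+(7.6 × 10⁻⁴)(+0.67) = 6.9 × 10⁻⁵ → stable
  182–236 m: −αΔT+βΔS = −(2.2 × 10⁻⁴)(-1.9)+(7.6 × 10⁻⁴)(-0.02) = 4.0 × 10⁻⁴ → stable
  236–237 m: −αΔT+βΔS = −(2.2 × 10⁻⁴)(-3.5)+(7.6 × 10⁻⁴)(+0.56) = 1.2 × 10⁻³ → stable
  237–255 m: −αΔT+βΔS = −(2.2 × 10⁻⁴)(-6.1)+(7.6 × 10⁻⁴)(-0.15) = 1.2 × 10⁻³ → stable
The 39–60 m interval has Δρ < 0: lighter water underlies denser water.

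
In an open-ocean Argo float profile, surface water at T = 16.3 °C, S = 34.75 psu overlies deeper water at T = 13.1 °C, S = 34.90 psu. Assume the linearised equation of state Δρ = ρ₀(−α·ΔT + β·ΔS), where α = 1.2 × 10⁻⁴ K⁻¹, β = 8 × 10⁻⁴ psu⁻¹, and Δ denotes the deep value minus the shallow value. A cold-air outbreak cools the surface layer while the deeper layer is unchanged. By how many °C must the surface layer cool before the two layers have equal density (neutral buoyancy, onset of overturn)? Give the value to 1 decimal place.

Neutral buoyancy requires Δρ = 0, i.e. −α(T_deep − T_surf′) + β(S_deep − S_surf) = 0.
T_surf′ = T_deep − (β/α)·ΔS = 13.1 − (8 × 10⁻⁴/1.2 × 10⁻⁴)·(+0.15) = 12.100 °C.
Cooling required: 16.3 − (12.100) = 4.200 °C.

4.2 °C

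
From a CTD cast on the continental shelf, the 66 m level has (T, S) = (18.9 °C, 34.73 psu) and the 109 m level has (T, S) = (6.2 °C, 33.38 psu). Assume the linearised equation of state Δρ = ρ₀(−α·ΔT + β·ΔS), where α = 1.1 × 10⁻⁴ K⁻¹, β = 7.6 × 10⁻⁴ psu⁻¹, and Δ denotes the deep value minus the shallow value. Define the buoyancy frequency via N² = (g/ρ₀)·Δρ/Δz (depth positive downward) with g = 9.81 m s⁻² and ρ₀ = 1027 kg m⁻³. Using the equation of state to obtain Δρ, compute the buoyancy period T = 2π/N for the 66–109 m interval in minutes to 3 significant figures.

ΔT = -12.7 K, ΔS = -1.35 psu (deep − shallow).
Δρ/ρ₀ = −αΔT + βΔS = 1.397 × 10⁻³ − 1.026 × 10⁻³ = 3.71 × 10⁻⁴, so Δρ ≈ 0.3810 kg m⁻³.
N² = (g/ρ₀)·Δρ/Δz = g·(Δρ/ρ₀)/Δz = 9.81 × 3.71 × 10⁻⁴ / 43 = 8.4640 × 10⁻⁵ s⁻².
N = √(8.4640 × 10⁻⁵) = 9.2000 × 10⁻³ rad s⁻¹ → T = 2π/N = 682.95 s = 11.383 min ≈ 11.4 min.

11.4 min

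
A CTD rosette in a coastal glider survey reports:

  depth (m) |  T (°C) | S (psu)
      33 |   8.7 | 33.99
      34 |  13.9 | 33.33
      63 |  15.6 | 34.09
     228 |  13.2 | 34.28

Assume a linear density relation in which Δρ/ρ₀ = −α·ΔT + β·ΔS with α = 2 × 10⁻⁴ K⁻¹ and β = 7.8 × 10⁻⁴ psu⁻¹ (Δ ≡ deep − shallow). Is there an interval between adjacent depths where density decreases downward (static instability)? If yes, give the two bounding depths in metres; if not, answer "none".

Evaluate Δρ/ρ₀ = −αΔT + βΔS across each adjacent pair:
  33–34 m: −αΔT+βΔS = −(2 × 10⁻⁴)(+5.2)+(7.8 × 10⁻⁴)(-0.66) = -1.6 × 10⁻³ → UNSTABLE
  34–63 m: −αΔT+βΔS = −(2 × 10⁻⁴)(+1.7)+(7.8 × 10⁻⁴)(+0.76) = 2.5 × 10⁻⁴ → stable
  63–228 m: −αΔT+βΔS = −(2 × 10⁻⁴)(-2.4)+(7.8 × 10⁻⁴)(+0.19) = 6.3 × 10⁻⁴ → stable
The 33–34 m interval has Δρ < 0: lighter water underlies denser water.

33–34 m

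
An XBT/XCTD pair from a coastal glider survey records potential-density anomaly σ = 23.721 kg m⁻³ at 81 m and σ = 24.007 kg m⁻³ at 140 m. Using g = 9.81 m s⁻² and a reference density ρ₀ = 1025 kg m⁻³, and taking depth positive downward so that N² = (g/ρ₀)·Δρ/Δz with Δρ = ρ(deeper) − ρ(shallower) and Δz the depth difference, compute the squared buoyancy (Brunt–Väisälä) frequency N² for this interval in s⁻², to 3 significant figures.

Δρ = 1024.007 − 1023.721 = 0.286 kg m⁻³ over Δz = 140 − 81 = 59 m.
N² = (9.81/1025) × (0.286/59) = 4.6394 × 10⁻⁵ s⁻² ≈ 4.64 × 10⁻⁵ s⁻².

4.64 × 10⁻⁵ s⁻²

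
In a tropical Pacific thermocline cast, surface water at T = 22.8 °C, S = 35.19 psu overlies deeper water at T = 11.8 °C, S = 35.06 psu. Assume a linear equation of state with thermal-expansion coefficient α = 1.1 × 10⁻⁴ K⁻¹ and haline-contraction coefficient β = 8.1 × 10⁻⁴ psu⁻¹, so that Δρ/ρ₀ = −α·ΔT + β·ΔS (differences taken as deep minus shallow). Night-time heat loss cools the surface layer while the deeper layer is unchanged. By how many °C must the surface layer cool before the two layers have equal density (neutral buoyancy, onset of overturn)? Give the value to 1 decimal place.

Neutral buoyancy requires Δρ = 0, i.e. −α(T_deep − T_surf′) + β(S_deep − S_surf) = 0.
T_surf′ = T_deep − (β/α)·ΔS = 11.8 − (8.1 × 10⁻⁴/1.1 × 10⁻⁴)·(-0.13) = 12.757 °C.
Cooling required: 22.8 − (12.757) = 10.043 °C.

10.0 °C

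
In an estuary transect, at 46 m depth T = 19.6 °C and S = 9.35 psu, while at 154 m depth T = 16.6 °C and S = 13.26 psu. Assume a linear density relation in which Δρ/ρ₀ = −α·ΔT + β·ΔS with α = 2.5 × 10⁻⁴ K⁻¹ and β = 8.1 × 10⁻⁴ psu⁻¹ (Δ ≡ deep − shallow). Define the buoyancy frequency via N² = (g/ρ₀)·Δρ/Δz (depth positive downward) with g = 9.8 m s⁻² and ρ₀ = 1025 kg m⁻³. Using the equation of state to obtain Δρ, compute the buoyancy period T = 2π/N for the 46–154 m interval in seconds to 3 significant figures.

333 s

ΔT = -3.0 K, ΔS = +3.91 psu (deep − shallow).
Δρ/ρ₀ = −αΔT + βΔS = 7.50 × 10⁻⁴ + 3.1671 × 10⁻³ = 3.9171 × 10⁻³, so Δρ ≈ 4.015 kg m⁻³.
N² = (g/ρ₀)·Δρ/Δz = g·(Δρ/ρ₀)/Δz = 9.8 × 3.9171 × 10⁻³ / 108 = 3.5544 × 10⁻⁴ s⁻².
N = √(3.5544 × 10⁻⁴) = 0.018853 rad s⁻¹ → T = 2π/N = 333.27 s ≈ 333 s.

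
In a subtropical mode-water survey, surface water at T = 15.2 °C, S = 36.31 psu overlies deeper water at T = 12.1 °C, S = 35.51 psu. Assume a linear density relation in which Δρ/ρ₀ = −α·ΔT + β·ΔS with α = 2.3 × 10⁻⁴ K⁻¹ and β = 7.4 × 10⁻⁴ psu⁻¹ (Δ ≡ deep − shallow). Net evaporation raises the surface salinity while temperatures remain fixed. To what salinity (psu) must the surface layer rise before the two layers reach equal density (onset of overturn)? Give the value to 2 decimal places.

Neutral buoyancy requires −α(T_deep − T_surf) + β(S_deep − S_surf′) = 0.
S_surf′ = S_deep − (α/β)·ΔT = 35.51 − (2.3 × 10⁻⁴/7.4 × 10⁻⁴)·(-3.1) = 36.4735 psu.
Increase required: 36.4735 − 36.31 = 0.1635 psu.

36.47 psu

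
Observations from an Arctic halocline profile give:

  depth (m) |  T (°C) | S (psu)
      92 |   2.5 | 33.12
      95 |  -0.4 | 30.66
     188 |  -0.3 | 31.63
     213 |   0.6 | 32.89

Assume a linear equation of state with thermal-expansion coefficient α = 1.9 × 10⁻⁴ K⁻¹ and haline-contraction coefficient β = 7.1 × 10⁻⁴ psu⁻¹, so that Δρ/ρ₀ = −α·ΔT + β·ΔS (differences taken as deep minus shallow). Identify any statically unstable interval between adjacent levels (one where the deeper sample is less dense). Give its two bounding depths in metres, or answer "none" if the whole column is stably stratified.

92–95 m

Evaluate Δρ/ρ₀ = −αΔT + βΔS across each adjacent pair:
  92–95 m: −αΔT+βΔS = −(1.9 × 10⁻⁴)(-2.9)+(7.1 × 10⁻⁴)(-2.46) = -1.2 × 10⁻³ → UNSTABLE
  95–188 m: −αΔT+βΔS = −(1.9 × 10⁻⁴)(+0.1)+(7.1 × 10⁻⁴)(+0.97) = 6.7 × 10⁻⁴ → stable
  188–213 m: −αΔT+βΔS = −(1.9 × 10⁻⁴)(+0.9)+(7.1 × 10⁻⁴)(+1.26) = 7.2 × 10⁻⁴ → stable
The 92–95 m interval has Δρ < 0: lighter water underlies denser water.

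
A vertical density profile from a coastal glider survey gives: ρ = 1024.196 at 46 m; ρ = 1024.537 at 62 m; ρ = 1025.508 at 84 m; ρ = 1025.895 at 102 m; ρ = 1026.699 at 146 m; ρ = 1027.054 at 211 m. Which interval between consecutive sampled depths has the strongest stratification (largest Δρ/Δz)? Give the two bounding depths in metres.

62–84 m

Compute the density gradient over each adjacent pair:
  46–62 m: Δρ/Δz = 0.341/16 = 0.021 kg m⁻⁴
  62–84 m: Δρ/Δz = 0.971/22 = 0.044 kg m⁻⁴
  84–102 m: Δρ/Δz = 0.387/18 = 0.022 kg m⁻⁴
  102–146 m: Δρ/Δz = 0.804/44 = 0.018 kg m⁻⁴
  146–211 m: Δρ/Δz = 0.355/65 = 5.5 × 10⁻³ kg m⁻⁴
The largest gradient is in the 62–84 m interval — the pycnocline.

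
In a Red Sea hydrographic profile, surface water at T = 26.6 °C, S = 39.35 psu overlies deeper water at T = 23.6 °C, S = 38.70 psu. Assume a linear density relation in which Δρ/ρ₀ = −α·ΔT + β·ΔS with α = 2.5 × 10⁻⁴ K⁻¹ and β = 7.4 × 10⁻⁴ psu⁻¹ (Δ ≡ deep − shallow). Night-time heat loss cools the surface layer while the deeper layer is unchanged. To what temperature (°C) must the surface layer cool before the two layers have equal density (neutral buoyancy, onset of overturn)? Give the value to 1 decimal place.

Neutral buoyancy requires Δρ = 0, i.e. −α(T_deep − T_surf′) + β(S_deep − S_surf) = 0.
T_surf′ = T_deep − (β/α)·ΔS = 23.6 − (7.4 × 10⁻⁴/2.5 × 10⁻⁴)·(-0.65) = 25.524 °C.
Cooling required: 26.6 − (25.524) = 1.076 °C.

25.5 °C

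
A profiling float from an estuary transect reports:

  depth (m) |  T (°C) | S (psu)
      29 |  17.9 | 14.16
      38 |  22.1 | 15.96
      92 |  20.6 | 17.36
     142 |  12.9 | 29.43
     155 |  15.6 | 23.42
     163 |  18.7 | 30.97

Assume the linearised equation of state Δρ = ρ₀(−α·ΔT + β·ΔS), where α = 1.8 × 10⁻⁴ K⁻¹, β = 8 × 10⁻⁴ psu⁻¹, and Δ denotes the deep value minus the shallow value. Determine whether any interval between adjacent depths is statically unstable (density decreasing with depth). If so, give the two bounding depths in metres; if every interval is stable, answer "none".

Evaluate Δρ/ρ₀ = −αΔT + βΔS across each adjacent pair:
  29–38 m: −αΔT+βΔS = −(1.8 × 10⁻⁴)(+4.2)+(8 × 10⁻⁴)(+1.80) = 6.8 × 10⁻⁴ → stable
  38–92 m: −αΔT+βΔS = −(1.8 × 10⁻⁴)(-1.5)+(8 × 10⁻⁴)(+1.40) = 1.4 × 10⁻³ → stable
  92–142 m: −αΔT+βΔS = −(1.8 × 10⁻⁴)(-7.7)+(8 × 10⁻⁴)(+12.07) = 0.011 → stable
  142–155 m: −αΔT+βΔS = −(1.8 × 10⁻⁴)(+2.7)+(8 × 10⁻⁴)(-6.01) = -5.3 × 10⁻³ → UNSTABLE
  155–163 m: −αΔT+βΔS = −(1.8 × 10⁻⁴)(+3.1)+(8 × 10⁻⁴)(+7.55) = 5.5 × 10⁻³ → stable
The 142–155 m interval has Δρ < 0: lighter water underlies denser water.

142–155 m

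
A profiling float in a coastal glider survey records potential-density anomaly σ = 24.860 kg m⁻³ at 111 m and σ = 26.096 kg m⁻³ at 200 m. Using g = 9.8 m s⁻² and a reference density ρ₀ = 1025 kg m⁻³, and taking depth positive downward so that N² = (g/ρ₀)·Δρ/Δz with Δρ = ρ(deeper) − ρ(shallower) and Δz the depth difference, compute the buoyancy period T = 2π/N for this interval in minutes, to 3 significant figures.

9.09 min

Δρ = 1026.096 − 1024.860 = 1.236 kg m⁻³ over Δz = 200 − 111 = 89 m.
N² = (9.8/1025) × (1.236/89) = 1.3278 × 10⁻⁴ s⁻².
N = √(1.3278 × 10⁻⁴) = 0.011523 rad s⁻¹, so T = 2π/N = 545.27 s = 9.0878 min ≈ 9.09 min.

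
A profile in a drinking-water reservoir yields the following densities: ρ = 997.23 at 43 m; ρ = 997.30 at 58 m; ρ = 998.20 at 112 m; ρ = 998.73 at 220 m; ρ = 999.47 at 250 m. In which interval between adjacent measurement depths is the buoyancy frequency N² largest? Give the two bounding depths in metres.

220–250 m

Compute the density gradient over each adjacent pair:
  43–58 m: Δρ/Δz = 0.07/15 = 4.7 × 10⁻³ kg m⁻⁴
  58–112 m: Δρ/Δz = 0.90/54 = 0.017 kg m⁻⁴
  112–220 m: Δρ/Δz = 0.53/108 = 4.9 × 10⁻³ kg m⁻⁴
  220–250 m: Δρ/Δz = 0.74/30 = 0.025 kg m⁻⁴
The largest gradient is in the 220–250 m interval — the pycnocline.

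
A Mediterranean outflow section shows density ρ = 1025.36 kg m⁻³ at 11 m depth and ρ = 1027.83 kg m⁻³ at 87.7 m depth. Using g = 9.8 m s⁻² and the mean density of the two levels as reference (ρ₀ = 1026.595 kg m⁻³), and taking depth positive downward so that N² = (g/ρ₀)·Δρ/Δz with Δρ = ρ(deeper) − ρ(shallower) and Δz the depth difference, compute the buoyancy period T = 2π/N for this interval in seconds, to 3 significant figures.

Δρ = 1027.83 − 1025.36 = 2.47 kg m⁻³ over Δz = 87.7 − 11 = 76.7 m.
N² = (9.8/1026.595) × (2.47/76.7) = 3.0742 × 10⁻⁴ s⁻².
N = √(3.0742 × 10⁻⁴) = 0.017533 rad s⁻¹, so T = 2π/N = 358.36 s ≈ 358 s.

358 s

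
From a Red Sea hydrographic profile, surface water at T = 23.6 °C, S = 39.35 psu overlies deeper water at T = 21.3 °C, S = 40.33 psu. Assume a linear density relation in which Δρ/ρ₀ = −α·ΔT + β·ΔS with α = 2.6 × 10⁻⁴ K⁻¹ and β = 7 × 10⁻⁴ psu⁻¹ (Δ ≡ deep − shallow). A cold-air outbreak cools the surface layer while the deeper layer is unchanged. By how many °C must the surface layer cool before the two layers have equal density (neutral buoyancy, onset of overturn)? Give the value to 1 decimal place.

Neutral buoyancy requires Δρ = 0, i.e. −α(T_deep − T_surf′) + β(S_deep − S_surf) = 0.
T_surf′ = T_deep − (β/α)·ΔS = 21.3 − (7 × 10⁻⁴/2.6 × 10⁻⁴)·(+0.98) = 18.662 °C.
Cooling required: 23.6 − (18.662) = 4.938 °C.

4.9 °C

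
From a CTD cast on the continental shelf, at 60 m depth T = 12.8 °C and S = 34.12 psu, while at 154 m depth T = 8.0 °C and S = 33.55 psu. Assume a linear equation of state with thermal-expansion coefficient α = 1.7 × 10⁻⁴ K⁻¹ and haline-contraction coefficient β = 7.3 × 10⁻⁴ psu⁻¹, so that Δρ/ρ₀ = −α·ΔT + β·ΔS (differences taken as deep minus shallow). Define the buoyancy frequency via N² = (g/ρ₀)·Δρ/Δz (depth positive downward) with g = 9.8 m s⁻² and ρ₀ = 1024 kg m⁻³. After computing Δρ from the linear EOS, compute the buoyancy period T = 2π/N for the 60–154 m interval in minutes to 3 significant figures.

16.2 min

ΔT = -4.8 K, ΔS = -0.57 psu (deep − shallow).
Δρ/ρ₀ = −αΔT + βΔS = 8.16 × 10⁻⁴ − 4.161 × 10⁻⁴ = 3.999 × 10⁻⁴, so Δρ ≈ 0.4095 kg m⁻³.
N² = (g/ρ₀)·Δρ/Δz = g·(Δρ/ρ₀)/Δz = 9.8 × 3.999 × 10⁻⁴ / 94 = 4.1692 × 10⁻⁵ s⁻².
N = √(4.1692 × 10⁻⁵) = 6.4569 × 10⁻³ rad s⁻¹ → T = 2π/N = 973.10 s = 16.218 min ≈ 16.2 min.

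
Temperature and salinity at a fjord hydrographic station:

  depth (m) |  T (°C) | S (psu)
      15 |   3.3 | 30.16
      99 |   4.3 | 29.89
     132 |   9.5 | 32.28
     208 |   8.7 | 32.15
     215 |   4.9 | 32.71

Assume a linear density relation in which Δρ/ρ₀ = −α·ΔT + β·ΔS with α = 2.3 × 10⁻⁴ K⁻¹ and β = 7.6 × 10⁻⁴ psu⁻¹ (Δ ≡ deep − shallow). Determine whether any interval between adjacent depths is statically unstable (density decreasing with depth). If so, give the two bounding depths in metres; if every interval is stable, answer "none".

15–99 m

Evaluate Δρ/ρ₀ = −αΔT + βΔS across each adjacent pair:
  15–99 m: −αΔT+βΔS = −(2.3 × 10⁻⁴)(+1.0)+(7.6 × 10⁻⁴)(-0.27) = -4.4 × 10⁻⁴ → UNSTABLE
  99–132 m: −αΔT+βΔS = −(2.3 × 10⁻⁴)(+5.2)+(7.6 × 10⁻⁴)(+2.39) = 6.2 × 10⁻⁴ → stable
  132–208 m: −αΔT+βΔS = −(2.3 × 10⁻⁴)(-0.8)+(7.6 × 10⁻⁴)(-0.13) = 8.5 × 10⁻⁵ → stable
  208–215 m: −αΔT+βΔS = −(2.3 × 10⁻⁴)(-3.8)+(7.6 × 10⁻⁴)(+0.56) = 1.3 × 10⁻³ → stable
The 15–99 m interval has Δρ < 0: lighter water underlies denser water.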